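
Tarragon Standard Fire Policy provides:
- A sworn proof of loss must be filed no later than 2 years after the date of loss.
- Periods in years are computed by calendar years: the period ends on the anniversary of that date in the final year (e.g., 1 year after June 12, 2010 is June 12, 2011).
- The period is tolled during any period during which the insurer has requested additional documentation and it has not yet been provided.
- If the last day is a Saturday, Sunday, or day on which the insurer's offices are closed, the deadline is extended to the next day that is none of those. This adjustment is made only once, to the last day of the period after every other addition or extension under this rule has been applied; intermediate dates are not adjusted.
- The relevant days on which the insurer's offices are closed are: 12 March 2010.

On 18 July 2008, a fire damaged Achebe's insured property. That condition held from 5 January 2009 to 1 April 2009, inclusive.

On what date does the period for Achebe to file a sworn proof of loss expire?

October 13, 2010

2 years after 18 July 2008 is July 18, 2010.
From January 5, 2009 through April 1, 2009 inclusive is 87 days; tolling adds 87 days: July 18, 2010 + 87 days = October 13, 2010.
October 13, 2010 is a Wednesday and not a day on which the insurer's offices are closed, so no extension applies.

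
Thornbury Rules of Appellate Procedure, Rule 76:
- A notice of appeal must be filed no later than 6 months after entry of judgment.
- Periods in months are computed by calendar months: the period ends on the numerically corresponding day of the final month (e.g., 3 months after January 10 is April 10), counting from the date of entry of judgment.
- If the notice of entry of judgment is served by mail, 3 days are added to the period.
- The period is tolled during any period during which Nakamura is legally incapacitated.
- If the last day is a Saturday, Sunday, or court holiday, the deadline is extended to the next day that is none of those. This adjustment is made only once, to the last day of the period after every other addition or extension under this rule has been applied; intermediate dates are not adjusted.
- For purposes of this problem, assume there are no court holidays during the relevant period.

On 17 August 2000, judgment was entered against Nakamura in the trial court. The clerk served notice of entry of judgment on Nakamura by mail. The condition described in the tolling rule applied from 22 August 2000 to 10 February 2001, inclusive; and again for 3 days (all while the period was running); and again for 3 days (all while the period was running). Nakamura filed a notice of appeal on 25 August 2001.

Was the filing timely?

6 months after 17 August 2000 is February 17, 2001.
Service was by mail, adding 3 days: February 17, 2001 + 3 days = February 20, 2001.
From August 22, 2000 through February 10, 2001 inclusive is 173 days; tolling adds 173 days: February 20, 2001 + 173 days = August 12, 2001.
Tolling adds 3 days: August 12, 2001 + 3 days = August 15, 2001.
Tolling adds 3 days: August 15, 2001 + 3 days = August 18, 2001.
August 18, 2001 is Saturday; August 19, 2001 is Sunday. The next qualifying day is August 20, 2001.
The deadline is August 20, 2001; the filing on August 25, 2001 is after that date.

No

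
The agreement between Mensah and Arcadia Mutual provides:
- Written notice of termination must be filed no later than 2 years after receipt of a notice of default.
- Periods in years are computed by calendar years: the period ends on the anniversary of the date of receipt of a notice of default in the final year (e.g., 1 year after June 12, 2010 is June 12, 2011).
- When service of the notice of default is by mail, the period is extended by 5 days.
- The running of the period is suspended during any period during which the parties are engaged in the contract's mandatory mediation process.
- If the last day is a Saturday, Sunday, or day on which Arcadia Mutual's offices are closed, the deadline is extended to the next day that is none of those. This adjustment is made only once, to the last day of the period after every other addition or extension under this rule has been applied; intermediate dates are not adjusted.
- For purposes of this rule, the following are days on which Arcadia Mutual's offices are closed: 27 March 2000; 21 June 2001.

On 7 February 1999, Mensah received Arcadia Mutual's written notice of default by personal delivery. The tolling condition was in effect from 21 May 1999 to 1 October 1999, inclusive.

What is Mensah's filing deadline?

June 22, 2001

2 years after 7 February 1999 is February 7, 2001.
Service was not by mail, so no mail extension applies.
From May 21, 1999 through October 1, 1999 inclusive is 134 days; tolling adds 134 days: February 7, 2001 + 134 days = June 21, 2001.
June 21, 2001 is a listed holiday. The next qualifying day is June 22, 2001.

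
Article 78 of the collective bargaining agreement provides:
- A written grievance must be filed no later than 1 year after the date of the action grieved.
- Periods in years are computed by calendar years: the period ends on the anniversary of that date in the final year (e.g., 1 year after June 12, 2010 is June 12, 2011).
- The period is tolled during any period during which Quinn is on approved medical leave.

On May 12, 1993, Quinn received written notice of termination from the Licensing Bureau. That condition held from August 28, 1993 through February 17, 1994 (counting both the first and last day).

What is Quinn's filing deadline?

November 2, 1994

1 year after May 12, 1993 is May 12, 1994.
From August 28, 1993 through February 17, 1994 inclusive is 174 days; tolling adds 174 days: May 12, 1994 + 174 days = November 2, 1994.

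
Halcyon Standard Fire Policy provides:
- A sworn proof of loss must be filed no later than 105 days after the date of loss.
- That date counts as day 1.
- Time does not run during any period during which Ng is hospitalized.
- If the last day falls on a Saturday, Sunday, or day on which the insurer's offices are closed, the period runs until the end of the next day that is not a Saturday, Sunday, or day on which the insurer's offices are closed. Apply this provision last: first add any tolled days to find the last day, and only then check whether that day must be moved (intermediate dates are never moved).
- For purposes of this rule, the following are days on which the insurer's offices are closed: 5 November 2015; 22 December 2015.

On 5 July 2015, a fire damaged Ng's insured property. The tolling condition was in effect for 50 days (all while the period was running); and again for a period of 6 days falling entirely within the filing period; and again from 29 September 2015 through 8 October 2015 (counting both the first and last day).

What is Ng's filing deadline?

Counting 5 July 2015 as day 1, day 105 is October 17, 2015.
Tolling adds 50 days: October 17, 2015 + 50 days = December 6, 2015.
Tolling adds 6 days: December 6, 2015 + 6 days = December 12, 2015.
From September 29, 2015 through October 8, 2015 inclusive is 10 days; tolling adds 10 days: December 12, 2015 + 10 days = December 22, 2015.
December 22, 2015 is a listed holiday. The next qualifying day is December 23, 2015.

December 23, 2015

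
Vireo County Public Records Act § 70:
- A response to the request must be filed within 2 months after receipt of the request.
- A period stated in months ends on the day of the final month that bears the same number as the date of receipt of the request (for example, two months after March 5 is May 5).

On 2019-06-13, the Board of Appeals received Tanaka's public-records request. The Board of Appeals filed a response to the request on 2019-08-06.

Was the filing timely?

2 months after 2019-06-13 is August 13, 2019.
The deadline is August 13, 2019; the filing on August 6, 2019 is on or before that date.

Yes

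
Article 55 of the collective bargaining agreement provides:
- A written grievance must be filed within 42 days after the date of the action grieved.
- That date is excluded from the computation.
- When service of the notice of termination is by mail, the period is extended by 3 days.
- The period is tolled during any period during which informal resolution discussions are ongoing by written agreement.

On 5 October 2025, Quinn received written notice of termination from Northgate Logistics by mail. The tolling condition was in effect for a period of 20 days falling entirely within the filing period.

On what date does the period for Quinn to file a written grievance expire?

42 days after 5 October 2025 is November 16, 2025.
Service was by mail, adding 3 days: November 16, 2025 + 3 days = November 19, 2025.
Tolling adds 20 days: November 19, 2025 + 20 days = December 9, 2025.

December 9, 2025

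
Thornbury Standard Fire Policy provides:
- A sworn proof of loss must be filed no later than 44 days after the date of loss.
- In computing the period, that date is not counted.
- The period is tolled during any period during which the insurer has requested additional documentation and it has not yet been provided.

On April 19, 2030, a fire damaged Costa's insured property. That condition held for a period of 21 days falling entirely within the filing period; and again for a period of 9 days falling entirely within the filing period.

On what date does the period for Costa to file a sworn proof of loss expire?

July 2, 2030

44 days after April 19, 2030 is June 2, 2030.
Tolling adds 21 days: June 2, 2030 + 21 days = June 23, 2030.
Tolling adds 9 days: June 23, 2030 + 9 days = July 2, 2030.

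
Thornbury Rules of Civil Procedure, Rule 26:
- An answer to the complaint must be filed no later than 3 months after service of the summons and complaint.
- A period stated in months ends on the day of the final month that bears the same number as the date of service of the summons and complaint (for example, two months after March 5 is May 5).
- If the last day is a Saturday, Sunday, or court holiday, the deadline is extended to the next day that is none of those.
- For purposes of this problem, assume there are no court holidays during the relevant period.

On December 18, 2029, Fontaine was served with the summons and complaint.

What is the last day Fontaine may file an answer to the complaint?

3 months after December 18, 2029 is March 18, 2030.
March 18, 2030 is a Monday and not a court holiday, so no extension applies.

March 18, 2030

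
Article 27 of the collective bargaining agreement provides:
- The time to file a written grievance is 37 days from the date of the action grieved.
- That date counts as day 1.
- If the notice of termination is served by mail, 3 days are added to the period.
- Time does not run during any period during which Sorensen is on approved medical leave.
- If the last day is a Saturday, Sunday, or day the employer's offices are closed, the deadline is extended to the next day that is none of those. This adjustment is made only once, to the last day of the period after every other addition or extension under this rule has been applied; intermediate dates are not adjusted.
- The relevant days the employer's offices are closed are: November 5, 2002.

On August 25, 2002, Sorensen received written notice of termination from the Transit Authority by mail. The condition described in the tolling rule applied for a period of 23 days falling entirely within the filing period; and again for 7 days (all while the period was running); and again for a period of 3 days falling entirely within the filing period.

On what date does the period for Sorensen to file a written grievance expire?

November 6, 2002

Counting August 25, 2002 as day 1, day 37 is September 30, 2002.
Service was by mail, adding 3 days: September 30, 2002 + 3 days = October 3, 2002.
Tolling adds 23 days: October 3, 2002 + 23 days = October 26, 2002.
Tolling adds 7 days: October 26, 2002 + 7 days = November 2, 2002.
Tolling adds 3 days: November 2, 2002 + 3 days = November 5, 2002.
November 5, 2002 is a listed holiday. The next qualifying day is November 6, 2002.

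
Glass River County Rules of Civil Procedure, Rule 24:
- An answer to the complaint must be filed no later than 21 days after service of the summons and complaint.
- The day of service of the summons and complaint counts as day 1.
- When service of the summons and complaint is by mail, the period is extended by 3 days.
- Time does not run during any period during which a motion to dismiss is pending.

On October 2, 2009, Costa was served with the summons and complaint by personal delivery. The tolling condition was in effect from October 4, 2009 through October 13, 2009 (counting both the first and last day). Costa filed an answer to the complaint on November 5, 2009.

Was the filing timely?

No

Counting October 2, 2009 as day 1, day 21 is October 22, 2009.
Service was not by mail, so no mail extension applies.
From October 4, 2009 through October 13, 2009 inclusive is 10 days; tolling adds 10 days: October 22, 2009 + 10 days = November 1, 2009.
The deadline is November 1, 2009; the filing on November 5, 2009 is after that date.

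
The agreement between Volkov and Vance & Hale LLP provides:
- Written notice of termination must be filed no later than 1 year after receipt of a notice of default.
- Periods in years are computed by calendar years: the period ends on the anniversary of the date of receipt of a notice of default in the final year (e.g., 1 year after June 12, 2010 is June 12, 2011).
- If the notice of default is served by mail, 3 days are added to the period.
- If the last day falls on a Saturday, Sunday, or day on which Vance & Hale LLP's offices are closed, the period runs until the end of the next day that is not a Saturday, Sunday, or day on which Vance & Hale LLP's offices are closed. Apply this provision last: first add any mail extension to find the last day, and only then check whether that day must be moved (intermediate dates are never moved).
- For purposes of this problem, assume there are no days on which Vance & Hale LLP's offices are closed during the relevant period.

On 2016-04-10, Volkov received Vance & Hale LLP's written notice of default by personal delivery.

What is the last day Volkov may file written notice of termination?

April 10, 2017

1 year after 2016-04-10 is April 10, 2017.
Service was not by mail, so no mail extension applies.
April 10, 2017 is a Monday and not a day on which Vance & Hale LLP's offices are closed, so no extension applies.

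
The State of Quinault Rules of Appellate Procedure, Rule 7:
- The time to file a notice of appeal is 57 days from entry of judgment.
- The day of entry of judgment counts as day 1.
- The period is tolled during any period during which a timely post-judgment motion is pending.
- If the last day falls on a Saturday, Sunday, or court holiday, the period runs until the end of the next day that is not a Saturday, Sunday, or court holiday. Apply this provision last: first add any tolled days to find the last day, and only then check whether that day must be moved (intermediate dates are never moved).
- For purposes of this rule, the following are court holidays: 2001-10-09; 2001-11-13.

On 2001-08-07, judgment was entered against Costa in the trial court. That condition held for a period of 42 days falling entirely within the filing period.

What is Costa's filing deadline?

Counting 2001-08-07 as day 1, day 57 is October 2, 2001.
Tolling adds 42 days: October 2, 2001 + 42 days = November 13, 2001.
November 13, 2001 is a listed holiday. The next qualifying day is November 14, 2001.

November 14, 2001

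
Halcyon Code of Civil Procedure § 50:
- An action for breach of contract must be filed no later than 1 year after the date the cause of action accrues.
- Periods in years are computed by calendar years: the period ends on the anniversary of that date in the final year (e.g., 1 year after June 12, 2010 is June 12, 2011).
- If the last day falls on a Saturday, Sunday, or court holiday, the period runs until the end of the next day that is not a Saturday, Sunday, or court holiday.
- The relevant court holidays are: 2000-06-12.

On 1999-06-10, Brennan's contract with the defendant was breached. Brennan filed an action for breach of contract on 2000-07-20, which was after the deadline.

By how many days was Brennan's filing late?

1 year after 1999-06-10 is June 10, 2000.
June 10, 2000 is Saturday; June 11, 2000 is Sunday; June 12, 2000 is a listed holiday. The next qualifying day is June 13, 2000.
The deadline is June 13, 2000; from June 13, 2000 to July 20, 2000 is 37 days.

37 days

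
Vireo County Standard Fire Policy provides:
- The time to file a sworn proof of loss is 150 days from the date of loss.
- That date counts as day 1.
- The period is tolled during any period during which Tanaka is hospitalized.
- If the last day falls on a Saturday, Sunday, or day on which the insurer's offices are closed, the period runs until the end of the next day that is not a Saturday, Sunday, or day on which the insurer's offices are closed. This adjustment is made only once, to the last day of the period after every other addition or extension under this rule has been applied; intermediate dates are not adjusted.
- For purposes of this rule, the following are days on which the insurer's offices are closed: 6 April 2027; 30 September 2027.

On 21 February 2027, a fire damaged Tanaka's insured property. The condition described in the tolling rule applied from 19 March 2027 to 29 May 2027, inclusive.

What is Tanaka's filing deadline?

Counting 21 February 2027 as day 1, day 150 is July 20, 2027.
From March 19, 2027 through May 29, 2027 inclusive is 72 days; tolling adds 72 days: July 20, 2027 + 72 days = September 30, 2027.
September 30, 2027 is a listed holiday. The next qualifying day is October 1, 2027.

October 1, 2027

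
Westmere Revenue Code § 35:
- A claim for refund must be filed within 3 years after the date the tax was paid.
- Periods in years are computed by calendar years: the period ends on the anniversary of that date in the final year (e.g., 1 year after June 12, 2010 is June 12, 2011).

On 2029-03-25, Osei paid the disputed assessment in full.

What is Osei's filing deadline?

March 25, 2032

3 years after 2029-03-25 is March 25, 2032.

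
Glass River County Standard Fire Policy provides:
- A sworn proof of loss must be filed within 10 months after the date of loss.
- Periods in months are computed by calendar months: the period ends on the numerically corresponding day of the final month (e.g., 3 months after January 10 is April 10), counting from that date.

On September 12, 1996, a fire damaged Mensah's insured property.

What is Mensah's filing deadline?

July 12, 1997

10 months after September 12, 1996 is July 12, 1997.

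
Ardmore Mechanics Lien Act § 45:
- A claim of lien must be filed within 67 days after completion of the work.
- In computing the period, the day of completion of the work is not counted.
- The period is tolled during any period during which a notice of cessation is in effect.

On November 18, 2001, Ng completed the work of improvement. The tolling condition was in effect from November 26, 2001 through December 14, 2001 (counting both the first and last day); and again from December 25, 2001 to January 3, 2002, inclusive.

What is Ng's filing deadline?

67 days after November 18, 2001 is January 24, 2002.
From November 26, 2001 through December 14, 2001 inclusive is 19 days; tolling adds 19 days: January 24, 2002 + 19 days = February 12, 2002.
From December 25, 2001 through January 3, 2002 inclusive is 10 days; tolling adds 10 days: February 12, 2002 + 10 days = February 22, 2002.

February 22, 2002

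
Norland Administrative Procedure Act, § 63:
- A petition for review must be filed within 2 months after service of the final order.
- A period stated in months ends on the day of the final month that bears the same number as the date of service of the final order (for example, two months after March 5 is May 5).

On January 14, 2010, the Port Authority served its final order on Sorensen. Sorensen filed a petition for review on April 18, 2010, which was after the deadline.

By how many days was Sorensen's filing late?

35 days

2 months after January 14, 2010 is March 14, 2010.
The deadline is March 14, 2010; from March 14, 2010 to April 18, 2010 is 35 days.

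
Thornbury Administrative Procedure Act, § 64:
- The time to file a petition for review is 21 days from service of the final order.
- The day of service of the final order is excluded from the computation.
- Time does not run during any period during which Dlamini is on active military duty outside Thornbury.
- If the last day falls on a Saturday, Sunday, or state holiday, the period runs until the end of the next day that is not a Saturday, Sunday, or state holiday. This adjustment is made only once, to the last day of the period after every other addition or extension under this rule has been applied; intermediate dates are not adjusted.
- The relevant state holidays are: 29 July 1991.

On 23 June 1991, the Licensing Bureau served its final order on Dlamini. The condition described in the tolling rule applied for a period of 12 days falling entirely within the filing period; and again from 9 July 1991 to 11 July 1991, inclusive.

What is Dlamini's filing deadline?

21 days after 23 June 1991 is July 14, 1991.
Tolling adds 12 days: July 14, 1991 + 12 days = July 26, 1991.
From July 9, 1991 through July 11, 1991 inclusive is 3 days; tolling adds 3 days: July 26, 1991 + 3 days = July 29, 1991.
July 29, 1991 is a listed holiday. The next qualifying day is July 30, 1991.

July 30, 1991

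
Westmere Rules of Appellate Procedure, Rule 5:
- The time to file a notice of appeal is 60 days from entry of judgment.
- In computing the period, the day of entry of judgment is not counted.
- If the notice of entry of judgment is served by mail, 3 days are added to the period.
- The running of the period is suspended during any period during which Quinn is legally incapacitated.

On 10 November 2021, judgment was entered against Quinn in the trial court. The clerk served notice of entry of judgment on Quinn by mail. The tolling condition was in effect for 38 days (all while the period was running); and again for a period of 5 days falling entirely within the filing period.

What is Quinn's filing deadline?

60 days after 10 November 2021 is January 9, 2022.
Service was by mail, adding 3 days: January 9, 2022 + 3 days = January 12, 2022.
Tolling adds 38 days: January 12, 2022 + 38 days = February 19, 2022.
Tolling adds 5 days: February 19, 2022 + 5 days = February 24, 2022.

February 24, 2022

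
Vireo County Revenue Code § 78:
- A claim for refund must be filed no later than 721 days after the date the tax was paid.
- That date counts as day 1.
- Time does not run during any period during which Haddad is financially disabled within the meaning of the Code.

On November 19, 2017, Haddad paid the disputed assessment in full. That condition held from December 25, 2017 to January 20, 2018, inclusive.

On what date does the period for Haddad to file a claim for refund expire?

Counting November 19, 2017 as day 1, day 721 is November 9, 2019.
From December 25, 2017 through January 20, 2018 inclusive is 27 days; tolling adds 27 days: November 9, 2019 + 27 days = December 6, 2019.

December 6, 2019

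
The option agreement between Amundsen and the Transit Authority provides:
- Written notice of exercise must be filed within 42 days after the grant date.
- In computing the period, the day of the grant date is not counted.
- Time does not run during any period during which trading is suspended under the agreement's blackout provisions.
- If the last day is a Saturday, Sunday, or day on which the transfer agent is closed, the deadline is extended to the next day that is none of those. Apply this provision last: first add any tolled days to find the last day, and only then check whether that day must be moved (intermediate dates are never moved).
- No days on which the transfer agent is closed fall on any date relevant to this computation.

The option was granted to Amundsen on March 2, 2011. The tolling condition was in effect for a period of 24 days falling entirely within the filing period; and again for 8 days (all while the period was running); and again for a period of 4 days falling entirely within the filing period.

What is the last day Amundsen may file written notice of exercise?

May 19, 2011

42 days after March 2, 2011 is April 13, 2011.
Tolling adds 24 days: April 13, 2011 + 24 days = May 7, 2011.
Tolling adds 8 days: May 7, 2011 + 8 days = May 15, 2011.
Tolling adds 4 days: May 15, 2011 + 4 days = May 19, 2011.
May 19, 2011 is a Thursday and not a day on which the transfer agent is closed, so no extension applies.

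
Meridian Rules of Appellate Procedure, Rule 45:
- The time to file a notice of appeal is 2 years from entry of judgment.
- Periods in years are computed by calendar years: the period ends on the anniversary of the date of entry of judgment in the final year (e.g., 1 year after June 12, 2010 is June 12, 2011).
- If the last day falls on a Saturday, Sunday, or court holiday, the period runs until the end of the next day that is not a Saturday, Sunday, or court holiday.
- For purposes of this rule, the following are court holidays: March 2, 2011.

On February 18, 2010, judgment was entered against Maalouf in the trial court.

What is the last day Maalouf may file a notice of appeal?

2 years after February 18, 2010 is February 18, 2012.
February 18, 2012 is Saturday; February 19, 2012 is Sunday. The next qualifying day is February 20, 2012.

February 20, 2012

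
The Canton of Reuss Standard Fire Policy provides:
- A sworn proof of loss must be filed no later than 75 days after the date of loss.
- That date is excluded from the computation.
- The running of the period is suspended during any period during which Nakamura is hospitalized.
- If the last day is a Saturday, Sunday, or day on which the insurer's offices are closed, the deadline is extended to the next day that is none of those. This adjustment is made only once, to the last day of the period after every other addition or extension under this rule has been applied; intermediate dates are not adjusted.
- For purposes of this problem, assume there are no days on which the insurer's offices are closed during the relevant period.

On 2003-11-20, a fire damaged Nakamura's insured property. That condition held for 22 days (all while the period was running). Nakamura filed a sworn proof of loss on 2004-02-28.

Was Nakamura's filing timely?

75 days after 2003-11-20 is February 3, 2004.
Tolling adds 22 days: February 3, 2004 + 22 days = February 25, 2004.
February 25, 2004 is a Wednesday and not a day on which the insurer's offices are closed, so no extension applies.
The deadline is February 25, 2004; the filing on February 28, 2004 is after that date.

No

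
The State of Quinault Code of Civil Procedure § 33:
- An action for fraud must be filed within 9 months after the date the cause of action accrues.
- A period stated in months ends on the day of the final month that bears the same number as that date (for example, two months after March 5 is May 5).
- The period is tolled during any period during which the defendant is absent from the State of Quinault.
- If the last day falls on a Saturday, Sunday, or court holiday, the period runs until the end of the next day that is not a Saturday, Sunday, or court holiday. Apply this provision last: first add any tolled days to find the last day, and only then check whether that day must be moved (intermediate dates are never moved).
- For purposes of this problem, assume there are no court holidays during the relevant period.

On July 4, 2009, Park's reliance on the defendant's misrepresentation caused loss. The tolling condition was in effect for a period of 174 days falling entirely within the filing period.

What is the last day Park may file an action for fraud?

September 27, 2010

9 months after July 4, 2009 is April 4, 2010.
Tolling adds 174 days: April 4, 2010 + 174 days = September 25, 2010.
September 25, 2010 is Saturday; September 26, 2010 is Sunday. The next qualifying day is September 27, 2010.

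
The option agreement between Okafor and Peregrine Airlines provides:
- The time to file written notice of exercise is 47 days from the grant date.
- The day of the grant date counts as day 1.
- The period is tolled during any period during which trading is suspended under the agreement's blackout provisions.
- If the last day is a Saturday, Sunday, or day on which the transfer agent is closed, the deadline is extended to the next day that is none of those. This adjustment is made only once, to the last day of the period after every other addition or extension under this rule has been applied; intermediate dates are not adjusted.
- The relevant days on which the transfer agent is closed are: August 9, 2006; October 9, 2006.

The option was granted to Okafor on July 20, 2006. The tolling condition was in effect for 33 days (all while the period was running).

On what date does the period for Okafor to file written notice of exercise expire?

October 10, 2006

Counting July 20, 2006 as day 1, day 47 is September 4, 2006.
Tolling adds 33 days: September 4, 2006 + 33 days = October 7, 2006.
October 7, 2006 is Saturday; October 8, 2006 is Sunday; October 9, 2006 is a listed holiday. The next qualifying day is October 10, 2006.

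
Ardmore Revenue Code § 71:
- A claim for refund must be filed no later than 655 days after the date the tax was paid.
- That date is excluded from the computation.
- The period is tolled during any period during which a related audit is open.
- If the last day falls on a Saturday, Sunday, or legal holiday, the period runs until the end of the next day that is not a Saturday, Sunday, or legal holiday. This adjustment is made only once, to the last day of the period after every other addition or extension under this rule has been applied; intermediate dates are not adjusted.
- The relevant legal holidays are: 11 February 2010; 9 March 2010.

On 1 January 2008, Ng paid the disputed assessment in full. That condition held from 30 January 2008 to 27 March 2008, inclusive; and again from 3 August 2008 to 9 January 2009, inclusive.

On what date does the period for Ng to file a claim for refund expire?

655 days after 1 January 2008 is October 17, 2009.
From January 30, 2008 through March 27, 2008 inclusive is 58 days; tolling adds 58 days: October 17, 2009 + 58 days = December 14, 2009.
From August 3, 2008 through January 9, 2009 inclusive is 160 days; tolling adds 160 days: December 14, 2009 + 160 days = May 23, 2010.
May 23, 2010 is Sunday. The next qualifying day is May 24, 2010.

May 24, 2010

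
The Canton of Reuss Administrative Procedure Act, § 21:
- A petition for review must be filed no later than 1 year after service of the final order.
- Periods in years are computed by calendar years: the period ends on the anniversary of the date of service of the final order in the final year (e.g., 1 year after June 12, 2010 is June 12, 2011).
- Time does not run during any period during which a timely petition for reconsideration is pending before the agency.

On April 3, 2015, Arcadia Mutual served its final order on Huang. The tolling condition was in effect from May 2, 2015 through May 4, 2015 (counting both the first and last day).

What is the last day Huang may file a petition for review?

April 6, 2016

1 year after April 3, 2015 is April 3, 2016.
From May 2, 2015 through May 4, 2015 inclusive is 3 days; tolling adds 3 days: April 3, 2016 + 3 days = April 6, 2016.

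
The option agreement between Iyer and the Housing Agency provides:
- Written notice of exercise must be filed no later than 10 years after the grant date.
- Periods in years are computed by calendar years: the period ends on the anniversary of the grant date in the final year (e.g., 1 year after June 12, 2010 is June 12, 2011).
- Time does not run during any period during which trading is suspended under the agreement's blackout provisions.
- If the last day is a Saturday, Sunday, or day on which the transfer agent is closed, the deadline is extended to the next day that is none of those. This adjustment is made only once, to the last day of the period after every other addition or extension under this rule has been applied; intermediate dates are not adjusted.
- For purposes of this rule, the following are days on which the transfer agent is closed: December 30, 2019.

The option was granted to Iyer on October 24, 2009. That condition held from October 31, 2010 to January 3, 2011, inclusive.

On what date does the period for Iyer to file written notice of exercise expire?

December 31, 2019

10 years after October 24, 2009 is October 24, 2019.
From October 31, 2010 through January 3, 2011 inclusive is 65 days; tolling adds 65 days: October 24, 2019 + 65 days = December 28, 2019.
December 28, 2019 is Saturday; December 29, 2019 is Sunday; December 30, 2019 is a listed holiday. The next qualifying day is December 31, 2019.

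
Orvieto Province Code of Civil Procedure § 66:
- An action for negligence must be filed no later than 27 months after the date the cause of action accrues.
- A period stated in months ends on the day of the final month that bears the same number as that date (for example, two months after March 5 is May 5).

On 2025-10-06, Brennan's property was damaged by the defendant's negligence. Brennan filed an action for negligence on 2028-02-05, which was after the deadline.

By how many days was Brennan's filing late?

30 days

27 months after 2025-10-06 is January 6, 2028.
The deadline is January 6, 2028; from January 6, 2028 to February 5, 2028 is 30 days.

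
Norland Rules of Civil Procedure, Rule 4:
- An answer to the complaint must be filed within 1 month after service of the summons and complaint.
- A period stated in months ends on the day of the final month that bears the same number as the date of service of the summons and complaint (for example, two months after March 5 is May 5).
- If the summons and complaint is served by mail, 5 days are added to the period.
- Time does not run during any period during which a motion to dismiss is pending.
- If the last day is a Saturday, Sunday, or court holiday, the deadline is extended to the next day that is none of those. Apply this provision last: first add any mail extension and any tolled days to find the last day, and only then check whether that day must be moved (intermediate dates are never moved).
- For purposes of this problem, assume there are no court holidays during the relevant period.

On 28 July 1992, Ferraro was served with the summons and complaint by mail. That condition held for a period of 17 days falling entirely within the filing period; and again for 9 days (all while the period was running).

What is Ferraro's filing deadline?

1 month after 28 July 1992 is August 28, 1992.
Service was by mail, adding 5 days: August 28, 1992 + 5 days = September 2, 1992.
Tolling adds 17 days: September 2, 1992 + 17 days = September 19, 1992.
Tolling adds 9 days: September 19, 1992 + 9 days = September 28, 1992.
September 28, 1992 is a Monday and not a court holiday, so no extension applies.

September 28, 1992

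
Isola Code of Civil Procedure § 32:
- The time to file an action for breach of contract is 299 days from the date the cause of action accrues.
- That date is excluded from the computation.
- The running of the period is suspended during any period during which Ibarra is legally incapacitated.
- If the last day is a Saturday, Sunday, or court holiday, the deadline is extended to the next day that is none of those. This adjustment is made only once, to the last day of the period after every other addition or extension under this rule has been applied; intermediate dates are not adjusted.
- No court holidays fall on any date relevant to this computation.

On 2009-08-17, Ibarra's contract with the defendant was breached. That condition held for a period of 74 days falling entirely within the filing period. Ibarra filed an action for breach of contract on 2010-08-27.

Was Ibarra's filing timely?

No

299 days after 2009-08-17 is June 12, 2010.
Tolling adds 74 days: June 12, 2010 + 74 days = August 25, 2010.
August 25, 2010 is a Wednesday and not a court holiday, so no extension applies.
The deadline is August 25, 2010; the filing on August 27, 2010 is after that date.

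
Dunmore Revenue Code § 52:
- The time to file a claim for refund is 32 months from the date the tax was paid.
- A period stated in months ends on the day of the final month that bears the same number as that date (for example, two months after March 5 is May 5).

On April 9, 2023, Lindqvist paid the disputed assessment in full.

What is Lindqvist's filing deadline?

December 9, 2025

32 months after April 9, 2023 is December 9, 2025.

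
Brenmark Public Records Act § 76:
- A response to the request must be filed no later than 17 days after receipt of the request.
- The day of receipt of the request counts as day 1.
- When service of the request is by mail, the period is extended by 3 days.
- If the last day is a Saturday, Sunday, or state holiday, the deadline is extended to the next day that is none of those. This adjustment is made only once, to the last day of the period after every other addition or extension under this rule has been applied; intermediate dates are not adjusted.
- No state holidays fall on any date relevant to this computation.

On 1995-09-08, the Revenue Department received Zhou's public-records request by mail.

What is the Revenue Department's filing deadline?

Counting 1995-09-08 as day 1, day 17 is September 24, 1995.
Service was by mail, adding 3 days: September 24, 1995 + 3 days = September 27, 1995.
September 27, 1995 is a Wednesday and not a state holiday, so no extension applies.

September 27, 1995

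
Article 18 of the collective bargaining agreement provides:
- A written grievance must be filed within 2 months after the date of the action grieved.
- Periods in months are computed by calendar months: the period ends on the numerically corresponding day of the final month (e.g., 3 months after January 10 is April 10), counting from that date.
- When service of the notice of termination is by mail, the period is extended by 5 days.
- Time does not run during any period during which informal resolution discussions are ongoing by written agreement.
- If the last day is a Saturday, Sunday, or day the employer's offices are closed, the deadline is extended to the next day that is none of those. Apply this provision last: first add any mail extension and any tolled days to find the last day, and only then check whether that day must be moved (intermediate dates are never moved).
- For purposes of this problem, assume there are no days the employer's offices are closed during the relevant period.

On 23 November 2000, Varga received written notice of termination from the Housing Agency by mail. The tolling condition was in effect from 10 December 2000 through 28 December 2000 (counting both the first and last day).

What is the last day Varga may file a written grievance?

February 16, 2001

2 months after 23 November 2000 is January 23, 2001.
Service was by mail, adding 5 days: January 23, 2001 + 5 days = January 28, 2001.
From December 10, 2000 through December 28, 2000 inclusive is 19 days; tolling adds 19 days: January 28, 2001 + 19 days = February 16, 2001.
February 16, 2001 is a Friday and not a day the employer's offices are closed, so no extension applies.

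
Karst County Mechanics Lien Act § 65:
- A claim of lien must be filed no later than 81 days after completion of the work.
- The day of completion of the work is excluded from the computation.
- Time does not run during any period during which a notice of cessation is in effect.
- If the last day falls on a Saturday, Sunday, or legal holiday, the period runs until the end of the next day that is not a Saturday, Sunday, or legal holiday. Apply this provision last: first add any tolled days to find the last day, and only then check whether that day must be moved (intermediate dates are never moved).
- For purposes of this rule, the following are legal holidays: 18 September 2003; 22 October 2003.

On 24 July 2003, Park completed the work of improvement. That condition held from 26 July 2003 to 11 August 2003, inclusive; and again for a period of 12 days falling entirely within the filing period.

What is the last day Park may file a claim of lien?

81 days after 24 July 2003 is October 13, 2003.
From July 26, 2003 through August 11, 2003 inclusive is 17 days; tolling adds 17 days: October 13, 2003 + 17 days = October 30, 2003.
Tolling adds 12 days: October 30, 2003 + 12 days = November 11, 2003.
November 11, 2003 is a Tuesday and not a legal holiday, so no extension applies.

November 11, 2003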